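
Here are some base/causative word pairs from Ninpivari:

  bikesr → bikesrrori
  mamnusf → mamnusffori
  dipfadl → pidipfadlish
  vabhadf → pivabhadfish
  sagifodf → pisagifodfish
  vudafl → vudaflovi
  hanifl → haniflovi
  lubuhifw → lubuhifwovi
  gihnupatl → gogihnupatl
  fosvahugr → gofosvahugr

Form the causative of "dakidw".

"dakidw" has second-to-last letter 'd'. The stems whose second-to-last letter is 'd' (dipfadl → pidipfadlish, vabhadf → pivabhadfish, sagifodf → pisagifodfish) add pi- … -ish around the stem.
The other patterns: stems whose second-to-last letter is 's' double the final consonant and add -ori; stems whose second-to-last letter is 'f' add -ovi; stems whose second-to-last letter is 'g' or 't' add the prefix go-.
So dakidw → pidakidwish.

pidakidwish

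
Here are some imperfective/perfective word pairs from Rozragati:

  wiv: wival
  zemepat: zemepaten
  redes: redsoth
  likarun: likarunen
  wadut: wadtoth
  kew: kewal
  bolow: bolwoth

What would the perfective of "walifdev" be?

walifdeven

kew and bolow both end in -w yet inflect differently (kewal, bolwoth), so the final letter is not what conditions the rule; the number of vowels is.
"walifdev" has 3 vowels. The stems with 3 vowels (likarun → likarunen, zemepat → zemepaten) add -en.
So walifdev → walifdeven.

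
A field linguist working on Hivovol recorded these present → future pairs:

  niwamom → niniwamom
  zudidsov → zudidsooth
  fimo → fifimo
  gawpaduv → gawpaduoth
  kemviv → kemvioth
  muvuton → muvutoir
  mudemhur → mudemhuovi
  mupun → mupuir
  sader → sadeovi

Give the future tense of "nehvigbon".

nehvigboir

gawpaduv and mudemhur both have last vowel 'u' yet inflect differently (gawpaduoth, mudemhuovi), so the last vowel is not what conditions the rule; the final letter is.
"nehvigbon" ends in -n. The stems ending in -n (muvuton → muvutoir, mupun → mupuir) drop the final letter and add -ir.
So nehvigbon → nehvigboir.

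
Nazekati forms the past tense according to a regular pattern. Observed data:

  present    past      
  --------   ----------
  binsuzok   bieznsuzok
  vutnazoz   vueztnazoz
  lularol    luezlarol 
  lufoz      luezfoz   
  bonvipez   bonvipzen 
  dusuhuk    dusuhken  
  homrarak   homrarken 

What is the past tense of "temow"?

teezmow

vutnazoz and bonvipez both end in -z yet inflect differently (vueztnazoz, bonvipzen), so the final letter is not what conditions the rule; the last vowel is.
"temow" has last vowel 'o'. The stems whose last vowel is 'o' (binsuzok → bieznsuzok, vutnazoz → vueztnazoz, lularol → luezlarol) insert -ez- after the first vowel.
The other pattern: stems whose last vowel is 'a', 'e' or 'u' delete the last vowel and add -en.
So temow → teezmow.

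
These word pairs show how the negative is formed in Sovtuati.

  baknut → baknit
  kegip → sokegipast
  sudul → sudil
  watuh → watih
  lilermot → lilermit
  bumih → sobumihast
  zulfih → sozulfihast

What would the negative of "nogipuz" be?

nogipiz

zulfih and watuh both end in -h yet inflect differently (sozulfihast, watih), so the final letter is not what conditions the rule; the last vowel is.
"nogipuz" has last vowel 'u'. The stems whose last vowel is 'u' (watuh → watih, sudul → sudil, baknut → baknit) change the last vowel to 'i'.
So nogipuz → nogipiz.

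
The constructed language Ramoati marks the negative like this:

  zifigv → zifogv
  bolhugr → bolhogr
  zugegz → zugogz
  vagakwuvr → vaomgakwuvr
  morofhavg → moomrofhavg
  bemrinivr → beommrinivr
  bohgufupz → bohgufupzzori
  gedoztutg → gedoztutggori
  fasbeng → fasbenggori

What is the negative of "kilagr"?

kilogr

"kilagr" has second-to-last letter 'g'. The stems whose second-to-last letter is 'g' (zifigv → zifogv, bolhugr → bolhogr, zugegz → zugogz) change the last vowel to 'o'.
The other patterns: stems whose second-to-last letter is 'v' insert -om- after the first vowel; stems whose second-to-last letter is 'n', 'p' or 't' double the final consonant and add -ori.
So kilagr → kilogr.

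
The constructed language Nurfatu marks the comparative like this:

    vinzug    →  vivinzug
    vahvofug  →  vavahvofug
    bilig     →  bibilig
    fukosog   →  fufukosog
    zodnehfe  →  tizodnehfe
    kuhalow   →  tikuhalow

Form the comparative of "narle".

tinarle

"narle" ends in -e. The one such stem in the data (zodnehfe → tizodnehfe) adds the prefix ti-, so the same rule applies.
So narle → tinarle.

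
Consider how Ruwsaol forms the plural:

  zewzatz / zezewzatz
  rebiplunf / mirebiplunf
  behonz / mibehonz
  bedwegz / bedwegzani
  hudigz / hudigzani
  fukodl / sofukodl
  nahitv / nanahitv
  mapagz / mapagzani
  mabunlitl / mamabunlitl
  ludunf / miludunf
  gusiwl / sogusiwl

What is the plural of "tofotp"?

behonz and bedwegz both end in -z yet inflect differently (mibehonz, bedwegzani), so the final letter is not what conditions the rule; the second-to-last letter is.
"tofotp" has second-to-last letter 't'. The stems whose second-to-last letter is 't' (nahitv → nanahitv, mabunlitl → mamabunlitl, zewzatz → zezewzatz) repeat the first consonant+vowel as a prefix.
So tofotp → totofotp.

totofotp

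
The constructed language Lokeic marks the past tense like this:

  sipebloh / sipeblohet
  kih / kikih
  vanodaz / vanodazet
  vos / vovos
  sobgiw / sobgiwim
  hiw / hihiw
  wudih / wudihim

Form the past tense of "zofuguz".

zofuguzet

"zofuguz" has 3 vowels. The stems with 3 vowels (vanodaz → vanodazet, sipebloh → sipeblohet) add -et.
The other patterns: stems with 1 vowel repeat the first consonant+vowel as a prefix; stems with 2 vowels add -im.
So zofuguz → zofuguzet.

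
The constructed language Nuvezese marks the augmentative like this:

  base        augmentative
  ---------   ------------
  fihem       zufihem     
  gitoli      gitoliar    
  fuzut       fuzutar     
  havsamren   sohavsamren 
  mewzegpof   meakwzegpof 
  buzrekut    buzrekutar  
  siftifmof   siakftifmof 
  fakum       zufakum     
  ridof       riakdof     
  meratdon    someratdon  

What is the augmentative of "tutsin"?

buzrekut and fakum both have last vowel 'u' yet inflect differently (buzrekutar, zufakum), so the last vowel is not what conditions the rule; the final letter is.
"tutsin" ends in -n. The stems ending in -n (meratdon → someratdon, havsamren → sohavsamren) add the prefix so-.
So tutsin → sotutsin.

sotutsin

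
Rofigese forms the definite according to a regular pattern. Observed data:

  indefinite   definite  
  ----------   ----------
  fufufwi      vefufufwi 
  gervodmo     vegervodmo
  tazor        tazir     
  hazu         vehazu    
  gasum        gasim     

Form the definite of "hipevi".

vehipevi

hazu and gasum both have last vowel 'u' yet inflect differently (vehazu, gasim), so the last vowel is not what conditions the rule; whether the stem ends in a vowel or a consonant is.
"hipevi" ends in a vowel. The stems ending in a vowel (fufufwi → vefufufwi, gervodmo → vegervodmo, hazu → vehazu) add the prefix ve-.
The other pattern: stems ending in a consonant change the last vowel to 'i'.
So hipevi → vehipevi.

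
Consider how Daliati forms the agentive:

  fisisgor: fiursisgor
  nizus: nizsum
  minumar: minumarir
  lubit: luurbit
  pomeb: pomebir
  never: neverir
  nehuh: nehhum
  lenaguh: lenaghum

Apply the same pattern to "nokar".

never and fisisgor both end in -r yet inflect differently (neverir, fiursisgor), so the final letter is not what conditions the rule; the last vowel is.
"nokar" has last vowel 'a'. The one such stem in the data (minumar → minumarir) adds -ir, so the same rule applies.
So nokar → nokarir.

nokarir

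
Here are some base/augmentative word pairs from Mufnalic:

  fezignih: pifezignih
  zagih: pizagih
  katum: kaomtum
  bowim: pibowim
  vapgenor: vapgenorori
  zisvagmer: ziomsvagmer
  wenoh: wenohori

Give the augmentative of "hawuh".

"hawuh" has last vowel 'u'. The one such stem in the data (katum → kaomtum) inserts -om- after the first vowel (as does zisvagmer), so the same rule applies.
The other patterns: stems whose last vowel is 'i' add the prefix pi-; stems whose last vowel is 'o' add -ori.
So hawuh → haomwuh.

haomwuh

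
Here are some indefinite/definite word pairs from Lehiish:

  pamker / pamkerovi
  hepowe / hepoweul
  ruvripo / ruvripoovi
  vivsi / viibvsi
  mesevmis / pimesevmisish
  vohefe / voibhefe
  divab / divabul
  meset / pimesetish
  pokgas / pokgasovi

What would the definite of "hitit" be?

"hitit" begins with h-. The one such stem in the data (hepowe → hepoweul) adds -ul, so the same rule applies.
The other patterns: stems beginning with p- or r- add -ovi; stems beginning with m- add pi- … -ish around the stem; stems beginning with v- insert -ib- after the first vowel.
So hitit → hititul.

hititul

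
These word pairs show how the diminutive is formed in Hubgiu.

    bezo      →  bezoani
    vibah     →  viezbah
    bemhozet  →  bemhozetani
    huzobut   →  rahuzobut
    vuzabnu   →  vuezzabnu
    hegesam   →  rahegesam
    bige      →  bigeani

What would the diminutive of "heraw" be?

raheraw

"heraw" begins with h-. The stems beginning with h- (huzobut → rahuzobut, hegesam → rahegesam) add the prefix ra-.
So heraw → raheraw.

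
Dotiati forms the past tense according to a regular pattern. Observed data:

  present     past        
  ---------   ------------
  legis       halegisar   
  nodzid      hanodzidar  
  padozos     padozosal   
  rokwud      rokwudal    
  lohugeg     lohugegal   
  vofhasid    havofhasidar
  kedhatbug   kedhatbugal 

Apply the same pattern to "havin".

legis and padozos both end in -s yet inflect differently (halegisar, padozosal), so the final letter is not what conditions the rule; the last vowel is.
"havin" has last vowel 'i'. The stems whose last vowel is 'i' (nodzid → hanodzidar, vofhasid → havofhasidar, legis → halegisar) add ha- … -ar around the stem.
The other pattern: stems whose last vowel is 'e', 'o' or 'u' add -al.
So havin → hahavinar.

hahavinar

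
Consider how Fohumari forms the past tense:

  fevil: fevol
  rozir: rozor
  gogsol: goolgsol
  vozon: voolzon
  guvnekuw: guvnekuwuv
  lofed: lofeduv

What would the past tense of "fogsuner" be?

fevil and gogsol both end in -l yet inflect differently (fevol, goolgsol), so the final letter is not what conditions the rule; the last vowel is.
"fogsuner" has last vowel 'e'. The one such stem in the data (lofed → lofeduv) adds -uv, so the same rule applies.
So fogsuner → fogsuneruv.

fogsuneruv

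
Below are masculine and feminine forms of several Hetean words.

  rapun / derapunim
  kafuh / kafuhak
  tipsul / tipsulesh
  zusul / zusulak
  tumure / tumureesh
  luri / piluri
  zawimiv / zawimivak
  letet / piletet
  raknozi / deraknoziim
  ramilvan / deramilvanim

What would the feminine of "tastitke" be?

tastitkeesh

luri and raknozi both end in -i yet inflect differently (piluri, deraknoziim), so the final letter is not what conditions the rule; the first letter is.
"tastitke" begins with t-. The stems beginning with t- (tipsul → tipsulesh, tumure → tumureesh) add -esh.
The other patterns: stems beginning with l- add the prefix pi-; stems beginning with r- add de- … -im around the stem; stems beginning with k- or z- add -ak.
So tastitke → tastitkeesh.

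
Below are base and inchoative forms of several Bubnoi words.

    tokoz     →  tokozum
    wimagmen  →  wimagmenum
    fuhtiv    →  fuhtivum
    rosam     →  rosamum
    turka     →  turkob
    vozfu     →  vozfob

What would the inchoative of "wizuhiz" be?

wizuhizum

rosam and turka both have last vowel 'a' yet inflect differently (rosamum, turkob), so the last vowel is not what conditions the rule; whether the stem ends in a vowel or a consonant is.
"wizuhiz" ends in a consonant. The stems ending in a consonant (tokoz → tokozum, wimagmen → wimagmenum, fuhtiv → fuhtivum) add -um.
So wizuhiz → wizuhizum.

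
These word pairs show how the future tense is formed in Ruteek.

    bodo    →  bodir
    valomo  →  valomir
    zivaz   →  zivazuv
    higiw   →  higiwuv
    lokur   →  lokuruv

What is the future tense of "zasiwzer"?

lokur and bodo both have 2 vowels yet inflect differently (lokuruv, bodir), so the number of vowels is not what conditions the rule; whether the stem ends in a vowel or a consonant is.
"zasiwzer" ends in a consonant. The stems ending in a consonant (lokur → lokuruv, zivaz → zivazuv, higiw → higiwuv) add -uv.
So zasiwzer → zasiwzeruv.

zasiwzeruv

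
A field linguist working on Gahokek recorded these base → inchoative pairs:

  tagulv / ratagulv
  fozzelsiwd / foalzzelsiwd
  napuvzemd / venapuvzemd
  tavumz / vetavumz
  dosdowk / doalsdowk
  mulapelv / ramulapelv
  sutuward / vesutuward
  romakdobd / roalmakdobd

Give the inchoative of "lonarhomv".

velonarhomv

sutuward and romakdobd both end in -d yet inflect differently (vesutuward, roalmakdobd), so the final letter is not what conditions the rule; the second-to-last letter is.
"lonarhomv" has second-to-last letter 'm'. The stems whose second-to-last letter is 'm' (tavumz → vetavumz, napuvzemd → venapuvzemd) add the prefix ve-.
The other patterns: stems whose second-to-last letter is 'l' add the prefix ra-; stems whose second-to-last letter is 'b' or 'w' insert -al- after the first vowel.
So lonarhomv → velonarhomv.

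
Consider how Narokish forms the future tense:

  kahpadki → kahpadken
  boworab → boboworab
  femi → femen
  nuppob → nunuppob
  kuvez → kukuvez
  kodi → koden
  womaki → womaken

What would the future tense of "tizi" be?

tizen

"tizi" ends in -i. The stems ending in -i (kodi → koden, femi → femen, kahpadki → kahpadken) drop the final letter and add -en.
So tizi → tizen.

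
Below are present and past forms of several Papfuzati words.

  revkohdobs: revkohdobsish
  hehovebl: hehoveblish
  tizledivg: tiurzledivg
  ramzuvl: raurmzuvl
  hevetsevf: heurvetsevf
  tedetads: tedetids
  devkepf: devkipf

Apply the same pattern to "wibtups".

hehovebl and ramzuvl both end in -l yet inflect differently (hehoveblish, raurmzuvl), so the final letter is not what conditions the rule; the second-to-last letter is.
"wibtups" has second-to-last letter 'p'. The one such stem in the data (devkepf → devkipf) changes the last vowel to 'i' (as does tedetads), so the same rule applies.
The other patterns: stems whose second-to-last letter is 'b' add -ish; stems whose second-to-last letter is 'v' insert -ur- after the first vowel.
So wibtups → wibtips.

wibtips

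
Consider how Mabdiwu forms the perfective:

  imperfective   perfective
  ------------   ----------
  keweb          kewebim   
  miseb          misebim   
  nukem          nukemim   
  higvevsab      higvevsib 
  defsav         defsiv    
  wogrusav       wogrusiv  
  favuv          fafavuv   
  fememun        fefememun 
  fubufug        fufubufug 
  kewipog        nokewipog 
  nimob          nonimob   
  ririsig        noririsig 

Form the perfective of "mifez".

mifezim

keweb and higvevsab both end in -b yet inflect differently (kewebim, higvevsib), so the final letter is not what conditions the rule; the last vowel is.
"mifez" has last vowel 'e'. The stems whose last vowel is 'e' (keweb → kewebim, miseb → misebim, nukem → nukemim) add -im.
The other patterns: stems whose last vowel is 'a' change the last vowel to 'i'; stems whose last vowel is 'u' repeat the first consonant+vowel as a prefix; stems whose last vowel is 'i' or 'o' add the prefix no-.
So mifez → mifezim.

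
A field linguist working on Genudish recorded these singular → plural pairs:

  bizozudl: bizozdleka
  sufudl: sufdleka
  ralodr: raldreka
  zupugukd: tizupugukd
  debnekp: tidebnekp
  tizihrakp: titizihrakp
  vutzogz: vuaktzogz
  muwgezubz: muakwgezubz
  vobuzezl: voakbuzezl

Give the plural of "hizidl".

bizozudl and vobuzezl both end in -l yet inflect differently (bizozdleka, voakbuzezl), so the final letter is not what conditions the rule; the second-to-last letter is.
"hizidl" has second-to-last letter 'd'. The stems whose second-to-last letter is 'd' (bizozudl → bizozdleka, sufudl → sufdleka, ralodr → raldreka) delete the last vowel and add -eka.
So hizidl → hizdleka.

hizdleka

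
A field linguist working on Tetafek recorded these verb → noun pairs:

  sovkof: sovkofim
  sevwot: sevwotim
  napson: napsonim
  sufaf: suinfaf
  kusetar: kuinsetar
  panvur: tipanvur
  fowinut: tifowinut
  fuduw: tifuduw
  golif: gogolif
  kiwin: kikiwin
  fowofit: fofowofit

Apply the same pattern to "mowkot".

mowkotim

"mowkot" has last vowel 'o'. The stems whose last vowel is 'o' (sovkof → sovkofim, sevwot → sevwotim, napson → napsonim) add -im.
The other patterns: stems whose last vowel is 'a' insert -in- after the first vowel; stems whose last vowel is 'u' add the prefix ti-; stems whose last vowel is 'i' repeat the first consonant+vowel as a prefix.
So mowkot → mowkotim.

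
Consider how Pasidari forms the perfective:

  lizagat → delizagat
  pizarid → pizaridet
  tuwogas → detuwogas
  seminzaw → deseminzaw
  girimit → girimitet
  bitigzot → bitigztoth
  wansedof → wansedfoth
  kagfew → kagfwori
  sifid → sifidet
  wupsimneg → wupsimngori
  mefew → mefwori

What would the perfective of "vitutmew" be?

kagfew and seminzaw both end in -w yet inflect differently (kagfwori, deseminzaw), so the final letter is not what conditions the rule; the last vowel is.
"vitutmew" has last vowel 'e'. The stems whose last vowel is 'e' (wupsimneg → wupsimngori, kagfew → kagfwori, mefew → mefwori) delete the last vowel and add -ori.
The other patterns: stems whose last vowel is 'i' add -et; stems whose last vowel is 'a' add the prefix de-; stems whose last vowel is 'o' delete the last vowel and add -oth.
So vitutmew → vitutmwori.

vitutmwori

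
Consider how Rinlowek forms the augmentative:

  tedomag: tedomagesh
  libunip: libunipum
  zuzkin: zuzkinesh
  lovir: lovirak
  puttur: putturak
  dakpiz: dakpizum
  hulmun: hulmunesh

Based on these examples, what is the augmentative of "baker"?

bakerak

hulmun and puttur both have last vowel 'u' yet inflect differently (hulmunesh, putturak), so the last vowel is not what conditions the rule; the final letter is.
"baker" ends in -r. The stems ending in -r (puttur → putturak, lovir → lovirak) add -ak.
So baker → bakerak.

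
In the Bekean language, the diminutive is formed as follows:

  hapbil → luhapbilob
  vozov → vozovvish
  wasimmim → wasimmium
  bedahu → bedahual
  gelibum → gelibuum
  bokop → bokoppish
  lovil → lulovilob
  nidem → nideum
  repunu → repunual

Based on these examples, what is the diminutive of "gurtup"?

gurtuppish

gelibum and repunu both have last vowel 'u' yet inflect differently (gelibuum, repunual), so the last vowel is not what conditions the rule; the final letter is.
"gurtup" ends in -p. The one such stem in the data (bokop → bokoppish) doubles the final consonant and adds -ish (as does vozov), so the same rule applies.
So gurtup → gurtuppish.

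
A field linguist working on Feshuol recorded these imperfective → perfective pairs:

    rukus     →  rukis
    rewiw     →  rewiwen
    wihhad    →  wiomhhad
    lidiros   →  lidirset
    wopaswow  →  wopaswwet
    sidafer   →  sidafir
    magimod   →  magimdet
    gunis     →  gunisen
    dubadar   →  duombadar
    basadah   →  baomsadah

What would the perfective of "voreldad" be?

voomreldad

wihhad and magimod both end in -d yet inflect differently (wiomhhad, magimdet), so the final letter is not what conditions the rule; the last vowel is.
"voreldad" has last vowel 'a'. The stems whose last vowel is 'a' (basadah → baomsadah, dubadar → duombadar, wihhad → wiomhhad) insert -om- after the first vowel.
So voreldad → voomreldad.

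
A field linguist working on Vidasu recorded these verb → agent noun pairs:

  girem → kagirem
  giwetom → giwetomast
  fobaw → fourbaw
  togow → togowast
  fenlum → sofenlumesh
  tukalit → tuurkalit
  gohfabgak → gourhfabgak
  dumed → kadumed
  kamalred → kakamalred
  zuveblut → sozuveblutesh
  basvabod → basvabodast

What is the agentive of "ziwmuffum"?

giwetom and fenlum both end in -m yet inflect differently (giwetomast, sofenlumesh), so the final letter is not what conditions the rule; the last vowel is.
"ziwmuffum" has last vowel 'u'. The stems whose last vowel is 'u' (fenlum → sofenlumesh, zuveblut → sozuveblutesh) add so- … -esh around the stem.
The other patterns: stems whose last vowel is 'o' add -ast; stems whose last vowel is 'a' or 'i' insert -ur- after the first vowel; stems whose last vowel is 'e' add the prefix ka-.
So ziwmuffum → soziwmuffumesh.

soziwmuffumesh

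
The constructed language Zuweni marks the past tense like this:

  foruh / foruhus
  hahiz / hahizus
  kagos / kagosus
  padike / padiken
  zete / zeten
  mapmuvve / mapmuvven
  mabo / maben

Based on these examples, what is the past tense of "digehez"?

digehezus

kagos and mabo both have last vowel 'o' yet inflect differently (kagosus, maben), so the last vowel is not what conditions the rule; whether the stem ends in a vowel or a consonant is.
"digehez" ends in a consonant. The stems ending in a consonant (foruh → foruhus, hahiz → hahizus, kagos → kagosus) add -us.
The other pattern: stems ending in a vowel drop the final letter and add -en.
So digehez → digehezus.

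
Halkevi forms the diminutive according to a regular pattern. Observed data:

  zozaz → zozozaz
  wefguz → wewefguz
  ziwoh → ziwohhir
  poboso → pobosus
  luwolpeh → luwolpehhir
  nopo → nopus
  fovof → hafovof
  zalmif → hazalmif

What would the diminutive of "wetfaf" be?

"wetfaf" ends in -f. The stems ending in -f (zalmif → hazalmif, fovof → hafovof) add the prefix ha-.
The other patterns: stems ending in -z repeat the first consonant+vowel as a prefix; stems ending in -o drop the final letter and add -us; stems ending in -h double the final consonant and add -ir.
So wetfaf → hawetfaf.

hawetfaf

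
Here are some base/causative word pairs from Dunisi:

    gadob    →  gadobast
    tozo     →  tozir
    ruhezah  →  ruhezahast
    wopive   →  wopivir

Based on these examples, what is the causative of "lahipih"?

lahipihast

tozo and gadob both have last vowel 'o' yet inflect differently (tozir, gadobast), so the last vowel is not what conditions the rule; whether the stem ends in a vowel or a consonant is.
"lahipih" ends in a consonant. The stems ending in a consonant (ruhezah → ruhezahast, gadob → gadobast) add -ast.
The other pattern: stems ending in a vowel drop the final letter and add -ir.
So lahipih → lahipihast.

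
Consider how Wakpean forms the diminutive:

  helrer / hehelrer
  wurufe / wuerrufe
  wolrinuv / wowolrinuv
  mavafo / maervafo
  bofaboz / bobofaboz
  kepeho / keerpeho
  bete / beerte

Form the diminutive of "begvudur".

wurufe and helrer both have last vowel 'e' yet inflect differently (wuerrufe, hehelrer), so the last vowel is not what conditions the rule; whether the stem ends in a vowel or a consonant is.
"begvudur" ends in a consonant. The stems ending in a consonant (helrer → hehelrer, bofaboz → bobofaboz, wolrinuv → wowolrinuv) repeat the first consonant+vowel as a prefix.
The other pattern: stems ending in a vowel insert -er- after the first vowel.
So begvudur → bebegvudur.

bebegvudur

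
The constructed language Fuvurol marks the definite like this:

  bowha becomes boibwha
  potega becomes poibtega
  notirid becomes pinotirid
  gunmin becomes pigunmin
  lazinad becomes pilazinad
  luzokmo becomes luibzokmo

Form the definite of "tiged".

lazinad and potega both have last vowel 'a' yet inflect differently (pilazinad, poibtega), so the last vowel is not what conditions the rule; whether the stem ends in a vowel or a consonant is.
"tiged" ends in a consonant. The stems ending in a consonant (notirid → pinotirid, lazinad → pilazinad, gunmin → pigunmin) add the prefix pi-.
The other pattern: stems ending in a vowel insert -ib- after the first vowel.
So tiged → pitiged.

pitiged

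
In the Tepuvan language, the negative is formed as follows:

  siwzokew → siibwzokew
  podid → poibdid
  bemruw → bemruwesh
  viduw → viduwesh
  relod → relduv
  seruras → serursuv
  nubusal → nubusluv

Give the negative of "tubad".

siwzokew and bemruw both end in -w yet inflect differently (siibwzokew, bemruwesh), so the final letter is not what conditions the rule; the last vowel is.
"tubad" has last vowel 'a'. The stems whose last vowel is 'a' (seruras → serursuv, nubusal → nubusluv) delete the last vowel and add -uv.
The other patterns: stems whose last vowel is 'e' or 'i' insert -ib- after the first vowel; stems whose last vowel is 'u' add -esh.
So tubad → tubduv.

tubduv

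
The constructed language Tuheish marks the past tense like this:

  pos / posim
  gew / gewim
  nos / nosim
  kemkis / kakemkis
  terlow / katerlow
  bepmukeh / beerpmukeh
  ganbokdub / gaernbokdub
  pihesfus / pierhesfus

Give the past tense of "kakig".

kakakig

pos and kemkis both end in -s yet inflect differently (posim, kakemkis), so the final letter is not what conditions the rule; the number of vowels is.
"kakig" has 2 vowels. The stems with 2 vowels (kemkis → kakemkis, terlow → katerlow) add the prefix ka-.
The other patterns: stems with 1 vowel add -im; stems with 3 vowels insert -er- after the first vowel.
So kakig → kakakig.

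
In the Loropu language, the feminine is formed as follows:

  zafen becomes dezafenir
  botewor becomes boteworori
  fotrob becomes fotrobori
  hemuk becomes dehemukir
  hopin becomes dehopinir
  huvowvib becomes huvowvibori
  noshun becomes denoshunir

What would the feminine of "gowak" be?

degowakir

"gowak" ends in -k. The one such stem in the data (hemuk → dehemukir) adds de- … -ir around the stem, so the same rule applies.
The other pattern: stems ending in -b or -r add -ori.
So gowak → degowakir.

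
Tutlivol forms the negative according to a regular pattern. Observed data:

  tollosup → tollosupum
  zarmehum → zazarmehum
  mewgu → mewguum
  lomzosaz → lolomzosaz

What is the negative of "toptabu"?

mewgu and zarmehum both have last vowel 'u' yet inflect differently (mewguum, zazarmehum), so the last vowel is not what conditions the rule; the final letter is.
"toptabu" ends in -u. The one such stem in the data (mewgu → mewguum) adds -um, so the same rule applies.
The other pattern: stems ending in -m or -z repeat the first consonant+vowel as a prefix.
So toptabu → toptabuum.

toptabuum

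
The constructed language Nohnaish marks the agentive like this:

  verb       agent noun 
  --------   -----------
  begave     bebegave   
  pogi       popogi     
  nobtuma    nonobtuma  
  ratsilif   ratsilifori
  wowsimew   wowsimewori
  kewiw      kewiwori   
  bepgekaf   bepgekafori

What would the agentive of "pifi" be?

pogi and ratsilif both have last vowel 'i' yet inflect differently (popogi, ratsilifori), so the last vowel is not what conditions the rule; whether the stem ends in a vowel or a consonant is.
"pifi" ends in a vowel. The stems ending in a vowel (begave → bebegave, pogi → popogi, nobtuma → nonobtuma) repeat the first consonant+vowel as a prefix.
The other pattern: stems ending in a consonant add -ori.
So pifi → pipifi.

pipifi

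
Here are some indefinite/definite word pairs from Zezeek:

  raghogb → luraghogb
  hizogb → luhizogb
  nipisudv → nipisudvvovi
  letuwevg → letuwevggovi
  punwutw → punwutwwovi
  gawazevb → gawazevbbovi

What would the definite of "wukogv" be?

raghogb and gawazevb both end in -b yet inflect differently (luraghogb, gawazevbbovi), so the final letter is not what conditions the rule; the second-to-last letter is.
"wukogv" has second-to-last letter 'g'. The stems whose second-to-last letter is 'g' (raghogb → luraghogb, hizogb → luhizogb) add the prefix lu-.
So wukogv → luwukogv.

luwukogv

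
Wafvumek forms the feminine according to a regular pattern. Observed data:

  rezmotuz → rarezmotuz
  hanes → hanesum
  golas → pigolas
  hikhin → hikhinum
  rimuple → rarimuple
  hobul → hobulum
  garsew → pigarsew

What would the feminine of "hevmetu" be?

hevmetuum

hanes and golas both end in -s yet inflect differently (hanesum, pigolas), so the final letter is not what conditions the rule; the first letter is.
"hevmetu" begins with h-. The stems beginning with h- (hikhin → hikhinum, hanes → hanesum, hobul → hobulum) add -um.
So hevmetu → hevmetuum.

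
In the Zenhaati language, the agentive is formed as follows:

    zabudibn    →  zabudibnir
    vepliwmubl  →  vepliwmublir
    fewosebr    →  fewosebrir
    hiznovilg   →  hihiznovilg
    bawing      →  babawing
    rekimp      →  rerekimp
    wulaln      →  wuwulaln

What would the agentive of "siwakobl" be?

"siwakobl" has second-to-last letter 'b'. The stems whose second-to-last letter is 'b' (zabudibn → zabudibnir, vepliwmubl → vepliwmublir, fewosebr → fewosebrir) add -ir.
The other pattern: stems whose second-to-last letter is 'l', 'm' or 'n' repeat the first consonant+vowel as a prefix.
So siwakobl → siwakoblir.

siwakoblir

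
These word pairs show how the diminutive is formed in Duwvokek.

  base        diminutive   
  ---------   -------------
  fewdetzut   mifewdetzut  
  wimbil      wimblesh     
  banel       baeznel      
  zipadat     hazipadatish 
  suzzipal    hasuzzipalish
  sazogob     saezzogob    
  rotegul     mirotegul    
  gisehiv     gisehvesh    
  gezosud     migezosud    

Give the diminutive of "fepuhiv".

suzzipal and wimbil both end in -l yet inflect differently (hasuzzipalish, wimblesh), so the final letter is not what conditions the rule; the last vowel is.
"fepuhiv" has last vowel 'i'. The stems whose last vowel is 'i' (wimbil → wimblesh, gisehiv → gisehvesh) delete the last vowel and add -esh.
The other patterns: stems whose last vowel is 'a' add ha- … -ish around the stem; stems whose last vowel is 'u' add the prefix mi-; stems whose last vowel is 'e' or 'o' insert -ez- after the first vowel.
So fepuhiv → fepuhvesh.

fepuhvesh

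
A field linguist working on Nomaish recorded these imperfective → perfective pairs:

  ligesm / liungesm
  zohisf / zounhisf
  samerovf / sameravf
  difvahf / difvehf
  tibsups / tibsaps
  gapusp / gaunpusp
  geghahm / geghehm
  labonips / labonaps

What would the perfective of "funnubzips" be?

funnubzaps

difvahf and zohisf both end in -f yet inflect differently (difvehf, zounhisf), so the final letter is not what conditions the rule; the second-to-last letter is.
"funnubzips" has second-to-last letter 'p'. The stems whose second-to-last letter is 'p' (tibsups → tibsaps, labonips → labonaps) change the last vowel to 'a'.
So funnubzips → funnubzaps.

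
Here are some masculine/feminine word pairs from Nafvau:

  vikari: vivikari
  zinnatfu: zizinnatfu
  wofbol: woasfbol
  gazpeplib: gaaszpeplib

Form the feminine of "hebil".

heasbil

vikari and gazpeplib both have last vowel 'i' yet inflect differently (vivikari, gaaszpeplib), so the last vowel is not what conditions the rule; whether the stem ends in a vowel or a consonant is.
"hebil" ends in a consonant. The stems ending in a consonant (wofbol → woasfbol, gazpeplib → gaaszpeplib) insert -as- after the first vowel.
The other pattern: stems ending in a vowel repeat the first consonant+vowel as a prefix.
So hebil → heasbil.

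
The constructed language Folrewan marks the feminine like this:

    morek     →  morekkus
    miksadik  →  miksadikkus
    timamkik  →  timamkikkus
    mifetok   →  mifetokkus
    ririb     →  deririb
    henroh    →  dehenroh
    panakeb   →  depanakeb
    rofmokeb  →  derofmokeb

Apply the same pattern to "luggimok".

luggimokkus

miksadik and ririb both have last vowel 'i' yet inflect differently (miksadikkus, deririb), so the last vowel is not what conditions the rule; the final letter is.
"luggimok" ends in -k. The stems ending in -k (morek → morekkus, miksadik → miksadikkus, timamkik → timamkikkus) double the final consonant and add -us.
So luggimok → luggimokkus.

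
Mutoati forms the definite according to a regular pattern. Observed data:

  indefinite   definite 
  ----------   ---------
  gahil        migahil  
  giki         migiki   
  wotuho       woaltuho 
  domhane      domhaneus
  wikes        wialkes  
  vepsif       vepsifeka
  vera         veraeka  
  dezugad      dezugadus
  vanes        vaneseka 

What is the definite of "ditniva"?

"ditniva" begins with d-. The stems beginning with d- (domhane → domhaneus, dezugad → dezugadus) add -us.
So ditniva → ditnivaus.

ditnivaus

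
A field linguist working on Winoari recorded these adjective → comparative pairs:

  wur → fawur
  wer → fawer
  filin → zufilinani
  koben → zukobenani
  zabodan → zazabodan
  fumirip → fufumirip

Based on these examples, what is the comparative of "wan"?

fawan

filin and zabodan both end in -n yet inflect differently (zufilinani, zazabodan), so the final letter is not what conditions the rule; the number of vowels is.
"wan" has 1 vowel. The stems with 1 vowel (wur → fawur, wer → fawer) add the prefix fa-.
The other patterns: stems with 2 vowels add zu- … -ani around the stem; stems with 3 vowels repeat the first consonant+vowel as a prefix.
So wan → fawan.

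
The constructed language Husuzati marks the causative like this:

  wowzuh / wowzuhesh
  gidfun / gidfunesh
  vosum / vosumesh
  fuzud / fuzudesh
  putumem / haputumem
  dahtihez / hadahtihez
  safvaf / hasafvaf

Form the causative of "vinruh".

vinruhesh

vosum and putumem both end in -m yet inflect differently (vosumesh, haputumem), so the final letter is not what conditions the rule; the last vowel is.
"vinruh" has last vowel 'u'. The stems whose last vowel is 'u' (wowzuh → wowzuhesh, gidfun → gidfunesh, vosum → vosumesh) add -esh.
The other pattern: stems whose last vowel is 'a' or 'e' add the prefix ha-.
So vinruh → vinruhesh.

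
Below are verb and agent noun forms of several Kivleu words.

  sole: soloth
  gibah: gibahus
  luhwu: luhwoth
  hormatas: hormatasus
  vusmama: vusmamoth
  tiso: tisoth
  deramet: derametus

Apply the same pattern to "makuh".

makuhus

"makuh" ends in a consonant. The stems ending in a consonant (gibah → gibahus, hormatas → hormatasus, deramet → derametus) add -us.
So makuh → makuhus.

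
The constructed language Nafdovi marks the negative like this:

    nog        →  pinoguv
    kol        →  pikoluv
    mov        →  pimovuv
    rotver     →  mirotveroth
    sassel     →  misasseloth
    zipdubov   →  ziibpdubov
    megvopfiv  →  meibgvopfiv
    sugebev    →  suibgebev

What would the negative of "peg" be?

pipeguv

kol and sassel both end in -l yet inflect differently (pikoluv, misasseloth), so the final letter is not what conditions the rule; the number of vowels is.
"peg" has 1 vowel. The stems with 1 vowel (nog → pinoguv, kol → pikoluv, mov → pimovuv) add pi- … -uv around the stem.
So peg → pipeguv.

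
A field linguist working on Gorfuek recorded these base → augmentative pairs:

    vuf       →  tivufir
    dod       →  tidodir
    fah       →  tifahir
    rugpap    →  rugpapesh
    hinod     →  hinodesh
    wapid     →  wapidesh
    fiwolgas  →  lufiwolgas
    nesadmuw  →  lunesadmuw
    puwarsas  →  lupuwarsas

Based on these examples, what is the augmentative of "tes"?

dod and hinod both end in -d yet inflect differently (tidodir, hinodesh), so the final letter is not what conditions the rule; the number of vowels is.
"tes" has 1 vowel. The stems with 1 vowel (vuf → tivufir, dod → tidodir, fah → tifahir) add ti- … -ir around the stem.
So tes → titesir.

titesir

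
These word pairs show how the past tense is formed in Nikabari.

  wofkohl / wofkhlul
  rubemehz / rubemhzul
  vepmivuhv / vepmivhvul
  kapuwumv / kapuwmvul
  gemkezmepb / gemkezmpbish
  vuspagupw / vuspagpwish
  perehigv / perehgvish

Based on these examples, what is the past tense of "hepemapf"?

hepempfish

vepmivuhv and perehigv both end in -v yet inflect differently (vepmivhvul, perehgvish), so the final letter is not what conditions the rule; the second-to-last letter is.
"hepemapf" has second-to-last letter 'p'. The stems whose second-to-last letter is 'p' (gemkezmepb → gemkezmpbish, vuspagupw → vuspagpwish) delete the last vowel and add -ish.
So hepemapf → hepempfish.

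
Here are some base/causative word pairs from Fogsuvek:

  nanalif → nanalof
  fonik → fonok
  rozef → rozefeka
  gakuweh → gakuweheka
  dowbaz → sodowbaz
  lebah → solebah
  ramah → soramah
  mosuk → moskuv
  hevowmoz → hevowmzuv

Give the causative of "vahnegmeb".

nanalif and rozef both end in -f yet inflect differently (nanalof, rozefeka), so the final letter is not what conditions the rule; the last vowel is.
"vahnegmeb" has last vowel 'e'. The stems whose last vowel is 'e' (rozef → rozefeka, gakuweh → gakuweheka) add -eka.
The other patterns: stems whose last vowel is 'i' change the last vowel to 'o'; stems whose last vowel is 'a' add the prefix so-; stems whose last vowel is 'o' or 'u' delete the last vowel and add -uv.
So vahnegmeb → vahnegmebeka.

vahnegmebeka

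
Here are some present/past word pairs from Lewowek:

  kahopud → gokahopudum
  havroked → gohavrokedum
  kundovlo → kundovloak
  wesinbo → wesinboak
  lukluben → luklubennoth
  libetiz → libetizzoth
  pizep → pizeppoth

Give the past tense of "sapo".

sapoak

havroked and lukluben both have last vowel 'e' yet inflect differently (gohavrokedum, luklubennoth), so the last vowel is not what conditions the rule; the final letter is.
"sapo" ends in -o. The stems ending in -o (kundovlo → kundovloak, wesinbo → wesinboak) add -ak.
The other patterns: stems ending in -d add go- … -um around the stem; stems ending in -n, -p or -z double the final consonant and add -oth.
So sapo → sapoak.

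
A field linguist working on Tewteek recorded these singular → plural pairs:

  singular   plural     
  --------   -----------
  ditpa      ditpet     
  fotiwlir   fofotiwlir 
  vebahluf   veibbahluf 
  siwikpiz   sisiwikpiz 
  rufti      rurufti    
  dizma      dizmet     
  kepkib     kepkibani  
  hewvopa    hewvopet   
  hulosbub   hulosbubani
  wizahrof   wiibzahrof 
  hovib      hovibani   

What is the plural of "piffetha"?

"piffetha" ends in -a. The stems ending in -a (hewvopa → hewvopet, dizma → dizmet, ditpa → ditpet) drop the final letter and add -et.
The other patterns: stems ending in -b add -ani; stems ending in -f insert -ib- after the first vowel; stems ending in -i, -r or -z repeat the first consonant+vowel as a prefix.
So piffetha → piffethet.

piffethet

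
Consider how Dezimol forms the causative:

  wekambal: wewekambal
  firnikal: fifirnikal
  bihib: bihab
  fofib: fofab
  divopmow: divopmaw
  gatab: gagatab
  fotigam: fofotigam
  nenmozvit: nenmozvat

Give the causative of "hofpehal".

"hofpehal" has last vowel 'a'. The stems whose last vowel is 'a' (gatab → gagatab, wekambal → wewekambal, fotigam → fofotigam) repeat the first consonant+vowel as a prefix.
So hofpehal → hohofpehal.

hohofpehal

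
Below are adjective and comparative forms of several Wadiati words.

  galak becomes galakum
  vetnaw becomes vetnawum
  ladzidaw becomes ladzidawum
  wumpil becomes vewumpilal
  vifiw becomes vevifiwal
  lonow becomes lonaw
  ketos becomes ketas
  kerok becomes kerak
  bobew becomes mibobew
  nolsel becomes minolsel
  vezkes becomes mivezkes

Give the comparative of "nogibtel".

minogibtel

"nogibtel" has last vowel 'e'. The stems whose last vowel is 'e' (bobew → mibobew, nolsel → minolsel, vezkes → mivezkes) add the prefix mi-.
The other patterns: stems whose last vowel is 'a' add -um; stems whose last vowel is 'i' add ve- … -al around the stem; stems whose last vowel is 'o' change the last vowel to 'a'.
So nogibtel → minogibtel.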